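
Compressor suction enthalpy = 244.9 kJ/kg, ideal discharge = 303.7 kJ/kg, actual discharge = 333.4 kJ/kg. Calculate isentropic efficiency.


dh_ideal = 303.7 - 244.9 = 58.8 kJ/kg
dh_actual = 333.4 - 244.9 = 88.5 kJ/kg
eta_s = dh_ideal / dh_actual = 58.8 / 88.5
eta_s = 0.6644

0.6644


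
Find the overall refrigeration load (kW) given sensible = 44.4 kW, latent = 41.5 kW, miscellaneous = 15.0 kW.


Q_total = Q_s + Q_l + Q_misc
Q_total = 44.4 + 41.5 + 15.0
Q_total = 100.9 kW

100.9


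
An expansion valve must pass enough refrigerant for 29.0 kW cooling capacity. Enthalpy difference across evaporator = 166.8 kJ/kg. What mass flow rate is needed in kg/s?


m_dot = Q / dh
m_dot = 29.0 / 166.8
m_dot = 0.1739 kg/s

0.1739


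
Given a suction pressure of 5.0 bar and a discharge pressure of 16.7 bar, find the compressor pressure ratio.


PR = P_high / P_low
PR = 16.7 / 5.0
PR = 3.34

3.34


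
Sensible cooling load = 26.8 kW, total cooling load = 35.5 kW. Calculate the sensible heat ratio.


SHR = Q_sensible / Q_total
SHR = 26.8 / 35.5
SHR = 0.755

0.755


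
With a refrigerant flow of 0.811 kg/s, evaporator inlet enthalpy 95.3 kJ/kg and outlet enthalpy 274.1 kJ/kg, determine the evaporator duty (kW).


dh = 274.1 - 95.3 = 178.8 kJ/kg
Q_evap = m_dot * dh = 0.811 * 178.8
Q_evap = 145.01 kW

145.01


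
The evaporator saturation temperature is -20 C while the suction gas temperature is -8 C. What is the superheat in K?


Superheat = T_suction - T_evap
Superheat = -8 - (-20)
Superheat = 12 K

12


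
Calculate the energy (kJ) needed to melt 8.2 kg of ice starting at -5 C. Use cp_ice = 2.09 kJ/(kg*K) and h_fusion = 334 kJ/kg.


Sensible heat = cp * dT = 2.09 * 5 = 10.45 kJ/kg
Total per kg = 10.45 + 334 = 344.45 kJ/kg
Q = m * total = 8.2 * 344.45
Q = 2824.5 kJ

2824.5


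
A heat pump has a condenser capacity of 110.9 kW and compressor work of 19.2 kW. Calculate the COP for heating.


COP_hp = Q_cond / W
COP_hp = 110.9 / 19.2
COP_hp = 5.776

5.776


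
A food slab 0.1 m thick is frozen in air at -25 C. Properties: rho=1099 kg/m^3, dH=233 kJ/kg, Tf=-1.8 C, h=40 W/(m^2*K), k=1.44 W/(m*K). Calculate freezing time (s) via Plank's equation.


dT = -1.8 - (-25) = 23.2 K
term1 = a/(2h) = 0.1/(2*40) = 0.00125
term2 = a^2/(8k) = 0.1^2/(8*1.44) = 0.0008680555556
t = rho*dH*1000/dT * (term1 + term2)
t = 1099*233*1000/23.2 * (0.00125 + 0.0008680555556)
t = 23378 s

23378


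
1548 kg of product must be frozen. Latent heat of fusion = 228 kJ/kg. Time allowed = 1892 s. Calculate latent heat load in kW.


Q_lat = m * h_fg / t
Q_lat = 1548 * 228 / 1892
Q_lat = 186.55 kW

186.55


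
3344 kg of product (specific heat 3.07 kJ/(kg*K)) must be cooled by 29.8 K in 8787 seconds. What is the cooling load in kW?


Q = m * cp * dT / t
Q = 3344 * 3.07 * 29.8 / 8787
Q = 34.816 kW

34.816


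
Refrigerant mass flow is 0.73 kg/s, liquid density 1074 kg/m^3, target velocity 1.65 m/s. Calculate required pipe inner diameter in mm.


A = m_dot / (rho * v) = 0.73 / (1074 * 1.65) = 0.0004119406354 m^2
d = sqrt(4*A/pi) * 1000
d = 22.9 mm

22.9


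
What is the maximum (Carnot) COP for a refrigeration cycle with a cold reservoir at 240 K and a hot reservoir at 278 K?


dT = 278 - 240 = 38 K
COP_carnot = T_cold / dT = 240 / 38
COP_carnot = 6.316

6.316


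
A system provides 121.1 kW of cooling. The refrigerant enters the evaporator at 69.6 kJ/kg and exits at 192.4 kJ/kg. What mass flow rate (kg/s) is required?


dh = 192.4 - 69.6 = 122.8 kJ/kg
m_dot = Q / dh = 121.1 / 122.8 = 0.9862 kg/s

0.9862


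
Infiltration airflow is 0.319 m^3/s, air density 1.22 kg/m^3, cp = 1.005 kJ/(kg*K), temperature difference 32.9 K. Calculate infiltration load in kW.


Q = V_dot * rho * cp * dT
Q = 0.319 * 1.22 * 1.005 * 32.9
Q = 12.868 kW

12.868


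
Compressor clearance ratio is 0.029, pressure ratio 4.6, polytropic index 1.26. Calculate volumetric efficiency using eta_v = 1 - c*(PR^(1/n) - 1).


PR^(1/n) = 4.6^(1/1.26) = 3.35736284
eta_v = 1 - 0.029 * (3.35736284 - 1)
eta_v = 0.9316

0.9316


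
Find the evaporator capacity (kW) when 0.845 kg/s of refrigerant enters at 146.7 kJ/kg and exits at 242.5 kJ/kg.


dh = 242.5 - 146.7 = 95.8 kJ/kg
Q_evap = m_dot * dh = 0.845 * 95.8
Q_evap = 80.95 kW

80.95


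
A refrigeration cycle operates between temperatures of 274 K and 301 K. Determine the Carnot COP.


dT = 301 - 274 = 27 K
COP_carnot = T_cold / dT = 274 / 27
COP_carnot = 10.148

10.148


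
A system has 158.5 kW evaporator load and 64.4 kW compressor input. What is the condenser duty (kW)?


Q_cond = Q_evap + W
Q_cond = 158.5 + 64.4
Q_cond = 222.9 kW

222.9


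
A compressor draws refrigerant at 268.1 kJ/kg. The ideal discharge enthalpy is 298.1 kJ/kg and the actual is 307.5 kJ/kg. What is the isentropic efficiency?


dh_ideal = 298.1 - 268.1 = 30.0 kJ/kg
dh_actual = 307.5 - 268.1 = 39.4 kJ/kg
eta_s = dh_ideal / dh_actual = 30.0 / 39.4
eta_s = 0.7614

0.7614


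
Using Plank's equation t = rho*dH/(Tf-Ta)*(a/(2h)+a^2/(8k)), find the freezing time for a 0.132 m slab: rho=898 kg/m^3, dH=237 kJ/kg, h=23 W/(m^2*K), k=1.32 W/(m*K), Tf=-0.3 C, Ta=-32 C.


dT = -0.3 - (-32) = 31.7 K
term1 = a/(2h) = 0.132/(2*23) = 0.002869565217
term2 = a^2/(8k) = 0.132^2/(8*1.32) = 0.00165
t = rho*dH*1000/dT * (term1 + term2)
t = 898*237*1000/31.7 * (0.002869565217 + 0.00165)
t = 30343 s

30343


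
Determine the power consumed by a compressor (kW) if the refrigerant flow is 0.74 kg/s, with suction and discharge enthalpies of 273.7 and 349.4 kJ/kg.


dh = 349.4 - 273.7 = 75.7 kJ/kg
W = m_dot * dh = 0.74 * 75.7 = 56.02 kW

56.02


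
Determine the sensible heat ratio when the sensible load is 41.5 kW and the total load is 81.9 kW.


SHR = Q_sensible / Q_total
SHR = 41.5 / 81.9
SHR = 0.507

0.507


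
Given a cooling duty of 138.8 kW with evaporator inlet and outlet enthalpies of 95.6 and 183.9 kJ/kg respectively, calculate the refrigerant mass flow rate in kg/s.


dh = 183.9 - 95.6 = 88.3 kJ/kg
m_dot = Q / dh = 138.8 / 88.3 = 1.5719 kg/s

1.5719


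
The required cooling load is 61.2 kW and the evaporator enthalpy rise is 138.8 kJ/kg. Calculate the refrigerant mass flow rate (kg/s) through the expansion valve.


m_dot = Q / dh
m_dot = 61.2 / 138.8
m_dot = 0.4409 kg/s

0.4409


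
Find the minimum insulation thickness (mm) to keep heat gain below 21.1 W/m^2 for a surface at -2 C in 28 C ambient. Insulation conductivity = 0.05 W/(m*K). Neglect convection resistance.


dT = 28 - (-2) = 30 K
thickness = k * dT / q_max * 1000
thickness = 0.05 * 30 / 21.1 * 1000
thickness = 71.1 mm

71.1


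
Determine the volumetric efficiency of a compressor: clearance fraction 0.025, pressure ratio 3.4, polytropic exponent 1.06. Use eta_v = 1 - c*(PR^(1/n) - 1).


PR^(1/n) = 3.4^(1/1.06) = 3.17245306
eta_v = 1 - 0.025 * (3.17245306 - 1)
eta_v = 0.9457

0.9457


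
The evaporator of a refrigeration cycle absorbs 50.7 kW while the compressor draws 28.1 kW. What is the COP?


COP = Q_evap / W
COP = 50.7 / 28.1
COP = 1.804

1.804


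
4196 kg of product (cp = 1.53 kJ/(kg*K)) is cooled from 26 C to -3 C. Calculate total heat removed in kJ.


dT = 26 - (-3) = 29 K
Q = m * cp * dT = 4196 * 1.53 * 29
Q = 186177 kJ

186177


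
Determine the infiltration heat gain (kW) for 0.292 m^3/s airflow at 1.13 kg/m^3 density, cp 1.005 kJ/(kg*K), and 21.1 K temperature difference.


Q = V_dot * rho * cp * dT
Q = 0.292 * 1.13 * 1.005 * 21.1
Q = 6.997 kW

6.997


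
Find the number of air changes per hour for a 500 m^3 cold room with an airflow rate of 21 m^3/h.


ACH = flow / volume
ACH = 21 / 500
ACH = 0.042

0.042


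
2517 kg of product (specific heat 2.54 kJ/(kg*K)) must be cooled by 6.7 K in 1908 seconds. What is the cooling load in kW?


Q = m * cp * dT / t
Q = 2517 * 2.54 * 6.7 / 1908
Q = 22.45 kW

22.45


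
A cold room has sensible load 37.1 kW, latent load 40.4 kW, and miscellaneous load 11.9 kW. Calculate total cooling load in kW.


Q_total = Q_s + Q_l + Q_misc
Q_total = 37.1 + 40.4 + 11.9
Q_total = 89.4 kW

89.4


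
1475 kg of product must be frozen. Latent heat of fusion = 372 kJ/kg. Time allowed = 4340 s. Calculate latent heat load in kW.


Q_lat = m * h_fg / t
Q_lat = 1475 * 372 / 4340
Q_lat = 126.43 kW

126.43


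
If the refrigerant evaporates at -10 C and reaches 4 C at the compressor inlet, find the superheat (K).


Superheat = T_suction - T_evap
Superheat = 4 - (-10)
Superheat = 14 K

14


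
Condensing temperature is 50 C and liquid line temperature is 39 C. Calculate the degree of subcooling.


Subcooling = T_cond - T_liquid
Subcooling = 50 - 39
Subcooling = 11 K

11


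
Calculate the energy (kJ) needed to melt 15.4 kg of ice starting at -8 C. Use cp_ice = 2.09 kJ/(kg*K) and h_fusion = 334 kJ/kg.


Sensible heat = cp * dT = 2.09 * 8 = 16.72 kJ/kg
Total per kg = 16.72 + 334 = 350.72 kJ/kg
Q = m * total = 15.4 * 350.72
Q = 5401.1 kJ

5401.1


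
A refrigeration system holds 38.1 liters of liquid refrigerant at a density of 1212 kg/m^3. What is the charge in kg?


Charge = V * rho / 1000
Charge = 38.1 * 1212 / 1000
Charge = 46.18 kg

46.18


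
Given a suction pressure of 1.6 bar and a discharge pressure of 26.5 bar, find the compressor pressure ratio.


PR = P_high / P_low
PR = 26.5 / 1.6
PR = 16.563

16.563


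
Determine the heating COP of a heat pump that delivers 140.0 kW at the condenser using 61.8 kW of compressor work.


COP_hp = Q_cond / W
COP_hp = 140.0 / 61.8
COP_hp = 2.265

2.265


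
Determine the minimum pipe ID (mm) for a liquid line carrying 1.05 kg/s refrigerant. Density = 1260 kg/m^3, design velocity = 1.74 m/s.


A = m_dot / (rho * v) = 1.05 / (1260 * 1.74) = 0.0004789272031 m^2
d = sqrt(4*A/pi) * 1000
d = 24.7 mm

24.7


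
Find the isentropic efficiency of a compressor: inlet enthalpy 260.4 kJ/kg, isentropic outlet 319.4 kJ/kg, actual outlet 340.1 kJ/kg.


dh_ideal = 319.4 - 260.4 = 59.0 kJ/kg
dh_actual = 340.1 - 260.4 = 79.7 kJ/kg
eta_s = dh_ideal / dh_actual = 59.0 / 79.7
eta_s = 0.7403

0.7403


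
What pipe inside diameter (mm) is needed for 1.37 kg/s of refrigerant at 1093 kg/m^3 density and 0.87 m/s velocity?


A = m_dot / (rho * v) = 1.37 / (1093 * 0.87) = 0.0014407252 m^2
d = sqrt(4*A/pi) * 1000
d = 42.8 mm

42.8


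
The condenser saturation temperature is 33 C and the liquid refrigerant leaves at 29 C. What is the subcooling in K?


Subcooling = T_cond - T_liquid
Subcooling = 33 - 29
Subcooling = 4 K

4


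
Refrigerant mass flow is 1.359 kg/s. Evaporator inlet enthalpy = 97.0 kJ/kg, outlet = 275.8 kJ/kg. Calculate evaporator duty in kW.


dh = 275.8 - 97.0 = 178.8 kJ/kg
Q_evap = m_dot * dh = 1.359 * 178.8
Q_evap = 242.99 kW

242.99


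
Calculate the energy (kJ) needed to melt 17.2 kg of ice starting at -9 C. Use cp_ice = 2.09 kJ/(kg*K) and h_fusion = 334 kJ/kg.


Sensible heat = cp * dT = 2.09 * 9 = 18.81 kJ/kg
Total per kg = 18.81 + 334 = 352.81 kJ/kg
Q = m * total = 17.2 * 352.81
Q = 6068.3 kJ

6068.3


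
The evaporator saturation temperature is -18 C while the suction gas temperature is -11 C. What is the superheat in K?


Superheat = T_suction - T_evap
Superheat = -11 - (-18)
Superheat = 7 K

7


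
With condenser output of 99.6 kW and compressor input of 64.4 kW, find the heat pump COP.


COP_hp = Q_cond / W
COP_hp = 99.6 / 64.4
COP_hp = 1.547

1.547


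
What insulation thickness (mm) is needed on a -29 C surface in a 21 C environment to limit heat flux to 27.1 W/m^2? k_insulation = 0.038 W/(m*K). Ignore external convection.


dT = 21 - (-29) = 50 K
thickness = k * dT / q_max * 1000
thickness = 0.038 * 50 / 27.1 * 1000
thickness = 70.1 mm

70.1


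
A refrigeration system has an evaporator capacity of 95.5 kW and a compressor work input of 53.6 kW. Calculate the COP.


COP = Q_evap / W
COP = 95.5 / 53.6
COP = 1.782

1.782


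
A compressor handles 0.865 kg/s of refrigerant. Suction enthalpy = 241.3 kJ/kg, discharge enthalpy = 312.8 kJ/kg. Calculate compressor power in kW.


dh = 312.8 - 241.3 = 71.5 kJ/kg
W = m_dot * dh = 0.865 * 71.5 = 61.85 kW

61.85


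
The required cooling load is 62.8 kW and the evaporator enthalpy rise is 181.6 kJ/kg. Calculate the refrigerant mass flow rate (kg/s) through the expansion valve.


m_dot = Q / dh
m_dot = 62.8 / 181.6
m_dot = 0.3458 kg/s

0.3458


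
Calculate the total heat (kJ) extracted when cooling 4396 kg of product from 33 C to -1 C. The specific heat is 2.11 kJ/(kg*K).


dT = 33 - (-1) = 34 K
Q = m * cp * dT = 4396 * 2.11 * 34
Q = 315369 kJ

315369


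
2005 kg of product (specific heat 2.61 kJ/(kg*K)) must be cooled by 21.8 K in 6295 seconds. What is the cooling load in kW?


Q = m * cp * dT / t
Q = 2005 * 2.61 * 21.8 / 6295
Q = 18.122 kW

18.122


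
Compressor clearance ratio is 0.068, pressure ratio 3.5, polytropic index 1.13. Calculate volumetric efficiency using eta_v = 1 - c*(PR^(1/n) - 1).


PR^(1/n) = 3.5^(1/1.13) = 3.03023385
eta_v = 1 - 0.068 * (3.03023385 - 1)
eta_v = 0.8619

0.8619


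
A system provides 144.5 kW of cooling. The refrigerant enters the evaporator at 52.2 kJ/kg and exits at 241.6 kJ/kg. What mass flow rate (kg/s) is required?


dh = 241.6 - 52.2 = 189.4 kJ/kg
m_dot = Q / dh = 144.5 / 189.4 = 0.7629 kg/s

0.7629


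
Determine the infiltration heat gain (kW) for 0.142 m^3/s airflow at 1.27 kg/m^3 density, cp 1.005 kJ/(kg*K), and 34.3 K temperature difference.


Q = V_dot * rho * cp * dT
Q = 0.142 * 1.27 * 1.005 * 34.3
Q = 6.217 kW

6.217


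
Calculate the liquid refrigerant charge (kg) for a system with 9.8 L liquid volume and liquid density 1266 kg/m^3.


Charge = V * rho / 1000
Charge = 9.8 * 1266 / 1000
Charge = 12.41 kg

12.41


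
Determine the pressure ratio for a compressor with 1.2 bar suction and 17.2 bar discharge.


PR = P_high / P_low
PR = 17.2 / 1.2
PR = 14.333

14.333


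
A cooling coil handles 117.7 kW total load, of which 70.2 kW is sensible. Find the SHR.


SHR = Q_sensible / Q_total
SHR = 70.2 / 117.7
SHR = 0.596

0.596


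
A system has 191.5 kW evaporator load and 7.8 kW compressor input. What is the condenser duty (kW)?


Q_cond = Q_evap + W
Q_cond = 191.5 + 7.8
Q_cond = 199.3 kW

199.3


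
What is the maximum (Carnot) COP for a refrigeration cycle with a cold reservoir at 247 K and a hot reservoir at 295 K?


dT = 295 - 247 = 48 K
COP_carnot = T_cold / dT = 247 / 48
COP_carnot = 5.146

5.146


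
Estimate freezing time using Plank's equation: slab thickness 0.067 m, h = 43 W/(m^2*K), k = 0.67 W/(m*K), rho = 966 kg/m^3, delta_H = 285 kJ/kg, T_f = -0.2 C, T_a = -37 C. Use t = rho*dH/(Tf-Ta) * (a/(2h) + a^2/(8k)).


dT = -0.2 - (-37) = 36.8 K
term1 = a/(2h) = 0.067/(2*43) = 0.0007790697674
term2 = a^2/(8k) = 0.067^2/(8*0.67) = 0.0008375
t = rho*dH*1000/dT * (term1 + term2)
t = 966*285*1000/36.8 * (0.0007790697674 + 0.0008375)
t = 12094 s

12094


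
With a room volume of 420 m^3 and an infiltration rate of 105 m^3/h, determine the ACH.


ACH = flow / volume
ACH = 105 / 420
ACH = 0.25

0.25


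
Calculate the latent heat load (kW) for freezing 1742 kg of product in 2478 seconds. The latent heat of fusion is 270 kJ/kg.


Q_lat = m * h_fg / t
Q_lat = 1742 * 270 / 2478
Q_lat = 189.81 kW

189.81


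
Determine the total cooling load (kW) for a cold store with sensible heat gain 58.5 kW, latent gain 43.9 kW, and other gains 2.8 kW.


Q_total = Q_s + Q_l + Q_misc
Q_total = 58.5 + 43.9 + 2.8
Q_total = 105.2 kW

105.2


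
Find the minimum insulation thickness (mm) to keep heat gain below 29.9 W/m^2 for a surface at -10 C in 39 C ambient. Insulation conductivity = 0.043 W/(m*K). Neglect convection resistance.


dT = 39 - (-10) = 49 K
thickness = k * dT / q_max * 1000
thickness = 0.043 * 49 / 29.9 * 1000
thickness = 70.5 mm

70.5


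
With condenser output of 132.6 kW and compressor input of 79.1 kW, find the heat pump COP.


COP_hp = Q_cond / W
COP_hp = 132.6 / 79.1
COP_hp = 1.676

1.676


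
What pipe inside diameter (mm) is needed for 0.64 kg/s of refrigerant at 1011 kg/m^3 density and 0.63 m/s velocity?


A = m_dot / (rho * v) = 0.64 / (1011 * 0.63) = 0.001004819996 m^2
d = sqrt(4*A/pi) * 1000
d = 35.8 mm

35.8


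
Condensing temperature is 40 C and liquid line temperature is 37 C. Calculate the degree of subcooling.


Subcooling = T_cond - T_liquid
Subcooling = 40 - 37
Subcooling = 3 K

3


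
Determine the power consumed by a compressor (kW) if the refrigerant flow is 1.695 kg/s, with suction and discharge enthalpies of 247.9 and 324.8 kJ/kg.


dh = 324.8 - 247.9 = 76.9 kJ/kg
W = m_dot * dh = 1.695 * 76.9 = 130.35 kW

130.35


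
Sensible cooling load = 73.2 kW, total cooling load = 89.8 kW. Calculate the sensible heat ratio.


SHR = Q_sensible / Q_total
SHR = 73.2 / 89.8
SHR = 0.815

0.815


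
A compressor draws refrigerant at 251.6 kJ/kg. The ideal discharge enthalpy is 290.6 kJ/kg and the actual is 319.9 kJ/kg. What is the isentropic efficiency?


dh_ideal = 290.6 - 251.6 = 39.0 kJ/kg
dh_actual = 319.9 - 251.6 = 68.3 kJ/kg
eta_s = dh_ideal / dh_actual = 39.0 / 68.3
eta_s = 0.571

0.571


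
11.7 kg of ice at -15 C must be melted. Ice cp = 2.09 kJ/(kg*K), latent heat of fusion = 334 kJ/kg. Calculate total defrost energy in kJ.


Sensible heat = cp * dT = 2.09 * 15 = 31.35 kJ/kg
Total per kg = 31.35 + 334 = 365.35 kJ/kg
Q = m * total = 11.7 * 365.35
Q = 4274.6 kJ

4274.6


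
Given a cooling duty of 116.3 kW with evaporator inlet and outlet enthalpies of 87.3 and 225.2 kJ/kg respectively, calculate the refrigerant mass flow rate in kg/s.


dh = 225.2 - 87.3 = 137.9 kJ/kg
m_dot = Q / dh = 116.3 / 137.9 = 0.8434 kg/s

0.8434


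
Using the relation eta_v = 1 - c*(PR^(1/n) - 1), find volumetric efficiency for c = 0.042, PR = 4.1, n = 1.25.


PR^(1/n) = 4.1^(1/1.25) = 3.09191172
eta_v = 1 - 0.042 * (3.09191172 - 1)
eta_v = 0.9121

0.9121


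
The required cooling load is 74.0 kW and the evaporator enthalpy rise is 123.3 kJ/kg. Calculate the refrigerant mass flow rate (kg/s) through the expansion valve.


m_dot = Q / dh
m_dot = 74.0 / 123.3
m_dot = 0.6002 kg/s

0.6002


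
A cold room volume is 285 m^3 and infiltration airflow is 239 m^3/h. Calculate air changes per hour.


ACH = flow / volume
ACH = 239 / 285
ACH = 0.839

0.839


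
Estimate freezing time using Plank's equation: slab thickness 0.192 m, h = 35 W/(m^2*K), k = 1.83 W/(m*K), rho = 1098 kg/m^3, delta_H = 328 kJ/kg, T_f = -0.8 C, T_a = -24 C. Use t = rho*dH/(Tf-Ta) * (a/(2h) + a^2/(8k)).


dT = -0.8 - (-24) = 23.2 K
term1 = a/(2h) = 0.192/(2*35) = 0.002742857143
term2 = a^2/(8k) = 0.192^2/(8*1.83) = 0.002518032787
t = rho*dH*1000/dT * (term1 + term2)
t = 1098*328*1000/23.2 * (0.002742857143 + 0.002518032787)
t = 81667 s

81667


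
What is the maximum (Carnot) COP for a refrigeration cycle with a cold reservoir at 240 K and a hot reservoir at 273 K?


dT = 273 - 240 = 33 K
COP_carnot = T_cold / dT = 240 / 33
COP_carnot = 7.273

7.273


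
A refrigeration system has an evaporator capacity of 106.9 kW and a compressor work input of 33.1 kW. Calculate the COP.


COP = Q_evap / W
COP = 106.9 / 33.1
COP = 3.23

3.23


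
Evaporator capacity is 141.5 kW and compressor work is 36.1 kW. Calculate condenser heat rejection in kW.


Q_cond = Q_evap + W
Q_cond = 141.5 + 36.1
Q_cond = 177.6 kW

177.6


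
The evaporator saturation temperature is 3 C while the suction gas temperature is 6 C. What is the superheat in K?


Superheat = T_suction - T_evap
Superheat = 6 - (3)
Superheat = 3 K

3


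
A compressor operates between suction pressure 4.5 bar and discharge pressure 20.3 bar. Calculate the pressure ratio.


PR = P_high / P_low
PR = 20.3 / 4.5
PR = 4.511

4.511


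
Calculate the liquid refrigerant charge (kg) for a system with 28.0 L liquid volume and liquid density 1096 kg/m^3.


Charge = V * rho / 1000
Charge = 28.0 * 1096 / 1000
Charge = 30.69 kg

30.69


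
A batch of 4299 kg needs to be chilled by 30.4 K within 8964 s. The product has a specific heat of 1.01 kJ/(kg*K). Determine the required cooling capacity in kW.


Q = m * cp * dT / t
Q = 4299 * 1.01 * 30.4 / 8964
Q = 14.725 kW

14.725


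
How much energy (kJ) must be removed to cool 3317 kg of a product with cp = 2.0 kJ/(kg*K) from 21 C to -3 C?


dT = 21 - (-3) = 24 K
Q = m * cp * dT = 3317 * 2.0 * 24
Q = 159216 kJ

159216


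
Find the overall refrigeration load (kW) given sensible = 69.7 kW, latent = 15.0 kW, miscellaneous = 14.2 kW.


Q_total = Q_s + Q_l + Q_misc
Q_total = 69.7 + 15.0 + 14.2
Q_total = 98.9 kW

98.9


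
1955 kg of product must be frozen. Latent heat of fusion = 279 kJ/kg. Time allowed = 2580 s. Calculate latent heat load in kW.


Q_lat = m * h_fg / t
Q_lat = 1955 * 279 / 2580
Q_lat = 211.41 kW

211.41


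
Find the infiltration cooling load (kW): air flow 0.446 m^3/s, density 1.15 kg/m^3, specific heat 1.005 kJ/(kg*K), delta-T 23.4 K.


Q = V_dot * rho * cp * dT
Q = 0.446 * 1.15 * 1.005 * 23.4
Q = 12.062 kW

12.062


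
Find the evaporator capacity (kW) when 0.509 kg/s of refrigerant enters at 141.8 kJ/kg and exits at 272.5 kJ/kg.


dh = 272.5 - 141.8 = 130.7 kJ/kg
Q_evap = m_dot * dh = 0.509 * 130.7
Q_evap = 66.53 kW

66.53


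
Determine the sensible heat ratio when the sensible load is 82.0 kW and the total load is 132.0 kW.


SHR = Q_sensible / Q_total
SHR = 82.0 / 132.0
SHR = 0.621

0.621


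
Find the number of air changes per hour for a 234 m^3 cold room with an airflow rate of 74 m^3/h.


ACH = flow / volume
ACH = 74 / 234
ACH = 0.316

0.316


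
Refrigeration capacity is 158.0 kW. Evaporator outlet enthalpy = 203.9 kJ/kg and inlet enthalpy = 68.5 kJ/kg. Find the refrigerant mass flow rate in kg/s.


dh = 203.9 - 68.5 = 135.4 kJ/kg
m_dot = Q / dh = 158.0 / 135.4 = 1.1669 kg/s

1.1669


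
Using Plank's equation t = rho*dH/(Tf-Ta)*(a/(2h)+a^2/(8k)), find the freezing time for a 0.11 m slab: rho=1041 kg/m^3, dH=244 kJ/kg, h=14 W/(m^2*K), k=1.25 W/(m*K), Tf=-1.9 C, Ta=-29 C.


dT = -1.9 - (-29) = 27.1 K
term1 = a/(2h) = 0.11/(2*14) = 0.003928571429
term2 = a^2/(8k) = 0.11^2/(8*1.25) = 0.00121
t = rho*dH*1000/dT * (term1 + term2)
t = 1041*244*1000/27.1 * (0.003928571429 + 0.00121)
t = 48163 s

48163


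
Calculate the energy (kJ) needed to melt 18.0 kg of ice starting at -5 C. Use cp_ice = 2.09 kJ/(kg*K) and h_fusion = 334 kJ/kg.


Sensible heat = cp * dT = 2.09 * 5 = 10.45 kJ/kg
Total per kg = 10.45 + 334 = 344.45 kJ/kg
Q = m * total = 18.0 * 344.45
Q = 6200.1 kJ

6200.1


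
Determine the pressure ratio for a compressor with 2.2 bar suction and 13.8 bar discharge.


PR = P_high / P_low
PR = 13.8 / 2.2
PR = 6.273

6.273


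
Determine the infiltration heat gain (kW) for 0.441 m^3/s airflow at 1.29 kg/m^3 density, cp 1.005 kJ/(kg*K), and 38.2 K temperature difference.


Q = V_dot * rho * cp * dT
Q = 0.441 * 1.29 * 1.005 * 38.2
Q = 21.84 kW

21.84


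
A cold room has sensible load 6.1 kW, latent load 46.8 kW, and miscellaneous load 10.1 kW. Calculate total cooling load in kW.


Q_total = Q_s + Q_l + Q_misc
Q_total = 6.1 + 46.8 + 10.1
Q_total = 63.0 kW

63.0


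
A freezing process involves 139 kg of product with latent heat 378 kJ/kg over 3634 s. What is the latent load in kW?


Q_lat = m * h_fg / t
Q_lat = 139 * 378 / 3634
Q_lat = 14.46 kW

14.46


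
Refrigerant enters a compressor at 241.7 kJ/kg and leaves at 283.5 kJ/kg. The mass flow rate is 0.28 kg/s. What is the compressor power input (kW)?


dh = 283.5 - 241.7 = 41.8 kJ/kg
W = m_dot * dh = 0.28 * 41.8 = 11.7 kW

11.7


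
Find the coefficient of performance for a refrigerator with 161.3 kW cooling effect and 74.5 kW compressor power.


COP = Q_evap / W
COP = 161.3 / 74.5
COP = 2.165

2.165


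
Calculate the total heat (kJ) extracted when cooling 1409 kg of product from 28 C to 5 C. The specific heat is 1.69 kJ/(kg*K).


dT = 28 - (5) = 23 K
Q = m * cp * dT = 1409 * 1.69 * 23
Q = 54768 kJ

54768


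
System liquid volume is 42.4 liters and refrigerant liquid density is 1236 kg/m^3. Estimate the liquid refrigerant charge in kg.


Charge = V * rho / 1000
Charge = 42.4 * 1236 / 1000
Charge = 52.41 kg

52.41


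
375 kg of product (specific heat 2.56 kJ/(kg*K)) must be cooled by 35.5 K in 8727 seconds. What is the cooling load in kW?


Q = m * cp * dT / t
Q = 375 * 2.56 * 35.5 / 8727
Q = 3.905 kW

3.905


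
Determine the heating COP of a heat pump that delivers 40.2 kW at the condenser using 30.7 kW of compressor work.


COP_hp = Q_cond / W
COP_hp = 40.2 / 30.7
COP_hp = 1.309

1.309


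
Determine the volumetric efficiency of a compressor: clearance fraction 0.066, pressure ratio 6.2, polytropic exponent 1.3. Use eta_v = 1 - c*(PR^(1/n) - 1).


PR^(1/n) = 6.2^(1/1.3) = 4.06941582
eta_v = 1 - 0.066 * (4.06941582 - 1)
eta_v = 0.7974

0.7974


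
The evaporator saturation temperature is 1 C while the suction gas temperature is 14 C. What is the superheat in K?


Superheat = T_suction - T_evap
Superheat = 14 - (1)
Superheat = 13 K

13


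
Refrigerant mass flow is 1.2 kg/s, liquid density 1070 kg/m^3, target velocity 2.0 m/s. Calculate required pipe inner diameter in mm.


A = m_dot / (rho * v) = 1.2 / (1070 * 2.0) = 0.0005607476636 m^2
d = sqrt(4*A/pi) * 1000
d = 26.7 mm

26.7


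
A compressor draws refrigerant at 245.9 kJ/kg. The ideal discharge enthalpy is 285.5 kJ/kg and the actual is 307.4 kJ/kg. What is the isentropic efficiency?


dh_ideal = 285.5 - 245.9 = 39.6 kJ/kg
dh_actual = 307.4 - 245.9 = 61.5 kJ/kg
eta_s = dh_ideal / dh_actual = 39.6 / 61.5
eta_s = 0.6439

0.6439


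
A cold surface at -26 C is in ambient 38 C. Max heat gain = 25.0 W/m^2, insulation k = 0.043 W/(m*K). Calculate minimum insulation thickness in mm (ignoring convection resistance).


dT = 38 - (-26) = 64 K
thickness = k * dT / q_max * 1000
thickness = 0.043 * 64 / 25.0 * 1000
thickness = 110.1 mm

110.1


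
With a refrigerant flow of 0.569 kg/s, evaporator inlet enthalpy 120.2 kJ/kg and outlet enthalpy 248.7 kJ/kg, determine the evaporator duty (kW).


dh = 248.7 - 120.2 = 128.5 kJ/kg
Q_evap = m_dot * dh = 0.569 * 128.5
Q_evap = 73.12 kW

73.12


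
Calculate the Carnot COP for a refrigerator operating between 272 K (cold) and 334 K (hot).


dT = 334 - 272 = 62 K
COP_carnot = T_cold / dT = 272 / 62
COP_carnot = 4.387

4.387


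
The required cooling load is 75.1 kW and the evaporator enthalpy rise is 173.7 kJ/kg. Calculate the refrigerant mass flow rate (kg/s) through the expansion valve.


m_dot = Q / dh
m_dot = 75.1 / 173.7
m_dot = 0.4324 kg/s

0.4324


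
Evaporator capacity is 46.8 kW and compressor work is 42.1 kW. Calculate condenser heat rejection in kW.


Q_cond = Q_evap + W
Q_cond = 46.8 + 42.1
Q_cond = 88.9 kW

88.9


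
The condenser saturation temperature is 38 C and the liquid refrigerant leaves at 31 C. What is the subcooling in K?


Subcooling = T_cond - T_liquid
Subcooling = 38 - 31
Subcooling = 7 K

7


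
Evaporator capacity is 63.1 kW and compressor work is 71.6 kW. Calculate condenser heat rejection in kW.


Q_cond = Q_evap + W
Q_cond = 63.1 + 71.6
Q_cond = 134.7 kW

134.7


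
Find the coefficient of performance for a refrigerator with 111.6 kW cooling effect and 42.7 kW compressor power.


COP = Q_evap / W
COP = 111.6 / 42.7
COP = 2.614

2.614


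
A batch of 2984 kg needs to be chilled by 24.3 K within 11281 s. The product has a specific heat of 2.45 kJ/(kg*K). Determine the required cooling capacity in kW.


Q = m * cp * dT / t
Q = 2984 * 2.45 * 24.3 / 11281
Q = 15.748 kW

15.748


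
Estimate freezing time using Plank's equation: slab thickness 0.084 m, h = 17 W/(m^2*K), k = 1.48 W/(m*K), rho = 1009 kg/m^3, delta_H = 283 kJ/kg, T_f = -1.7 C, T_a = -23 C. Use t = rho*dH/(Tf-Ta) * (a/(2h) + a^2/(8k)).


dT = -1.7 - (-23) = 21.3 K
term1 = a/(2h) = 0.084/(2*17) = 0.002470588235
term2 = a^2/(8k) = 0.084^2/(8*1.48) = 0.0005959459459
t = rho*dH*1000/dT * (term1 + term2)
t = 1009*283*1000/21.3 * (0.002470588235 + 0.0005959459459)
t = 41110 s

41110


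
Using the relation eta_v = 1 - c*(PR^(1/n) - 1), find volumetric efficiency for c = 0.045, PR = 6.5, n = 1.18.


PR^(1/n) = 6.5^(1/1.18) = 4.88550682
eta_v = 1 - 0.045 * (4.88550682 - 1)
eta_v = 0.8252

0.8252


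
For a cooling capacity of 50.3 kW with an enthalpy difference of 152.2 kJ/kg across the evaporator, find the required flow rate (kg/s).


m_dot = Q / dh
m_dot = 50.3 / 152.2
m_dot = 0.3305 kg/s

0.3305


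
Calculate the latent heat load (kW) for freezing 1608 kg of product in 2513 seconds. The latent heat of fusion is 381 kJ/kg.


Q_lat = m * h_fg / t
Q_lat = 1608 * 381 / 2513
Q_lat = 243.79 kW

243.79


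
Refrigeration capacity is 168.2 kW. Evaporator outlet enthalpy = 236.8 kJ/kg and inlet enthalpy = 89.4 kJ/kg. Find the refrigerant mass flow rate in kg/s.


dh = 236.8 - 89.4 = 147.4 kJ/kg
m_dot = Q / dh = 168.2 / 147.4 = 1.1411 kg/s

1.1411


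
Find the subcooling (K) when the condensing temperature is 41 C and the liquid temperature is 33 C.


Subcooling = T_cond - T_liquid
Subcooling = 41 - 33
Subcooling = 8 K

8


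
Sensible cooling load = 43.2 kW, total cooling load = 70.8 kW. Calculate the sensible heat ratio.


SHR = Q_sensible / Q_total
SHR = 43.2 / 70.8
SHR = 0.61

0.61


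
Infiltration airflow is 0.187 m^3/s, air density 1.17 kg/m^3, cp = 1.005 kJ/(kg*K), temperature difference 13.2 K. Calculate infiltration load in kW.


Q = V_dot * rho * cp * dT
Q = 0.187 * 1.17 * 1.005 * 13.2
Q = 2.902 kW

2.902


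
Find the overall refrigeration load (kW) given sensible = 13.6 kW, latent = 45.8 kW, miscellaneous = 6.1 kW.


Q_total = Q_s + Q_l + Q_misc
Q_total = 13.6 + 45.8 + 6.1
Q_total = 65.5 kW

65.5


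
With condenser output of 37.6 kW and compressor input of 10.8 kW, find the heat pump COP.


COP_hp = Q_cond / W
COP_hp = 37.6 / 10.8
COP_hp = 3.481

3.481


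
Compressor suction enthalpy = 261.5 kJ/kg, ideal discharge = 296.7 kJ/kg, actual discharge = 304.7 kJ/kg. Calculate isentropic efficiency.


dh_ideal = 296.7 - 261.5 = 35.2 kJ/kg
dh_actual = 304.7 - 261.5 = 43.2 kJ/kg
eta_s = dh_ideal / dh_actual = 35.2 / 43.2
eta_s = 0.8148

0.8148


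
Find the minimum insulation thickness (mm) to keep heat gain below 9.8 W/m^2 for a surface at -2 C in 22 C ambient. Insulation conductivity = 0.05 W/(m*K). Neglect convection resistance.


dT = 22 - (-2) = 24 K
thickness = k * dT / q_max * 1000
thickness = 0.05 * 24 / 9.8 * 1000
thickness = 122.4 mm

122.4


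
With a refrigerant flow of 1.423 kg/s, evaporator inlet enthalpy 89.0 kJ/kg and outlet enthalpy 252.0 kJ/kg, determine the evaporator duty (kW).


dh = 252.0 - 89.0 = 163.0 kJ/kg
Q_evap = m_dot * dh = 1.423 * 163.0
Q_evap = 231.95 kW

231.95


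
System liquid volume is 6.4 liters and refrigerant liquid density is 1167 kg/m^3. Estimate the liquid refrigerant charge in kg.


Charge = V * rho / 1000
Charge = 6.4 * 1167 / 1000
Charge = 7.47 kg

7.47


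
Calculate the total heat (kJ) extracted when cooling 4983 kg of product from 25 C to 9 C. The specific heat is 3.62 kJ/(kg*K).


dT = 25 - (9) = 16 K
Q = m * cp * dT = 4983 * 3.62 * 16
Q = 288615 kJ

288615


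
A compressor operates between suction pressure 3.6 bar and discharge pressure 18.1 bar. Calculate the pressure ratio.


PR = P_high / P_low
PR = 18.1 / 3.6
PR = 5.028

5.028


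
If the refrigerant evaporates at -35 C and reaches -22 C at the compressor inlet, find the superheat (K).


Superheat = T_suction - T_evap
Superheat = -22 - (-35)
Superheat = 13 K

13


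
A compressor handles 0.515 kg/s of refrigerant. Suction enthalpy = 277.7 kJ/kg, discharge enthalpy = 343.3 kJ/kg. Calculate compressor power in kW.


dh = 343.3 - 277.7 = 65.6 kJ/kg
W = m_dot * dh = 0.515 * 65.6 = 33.78 kW

33.78


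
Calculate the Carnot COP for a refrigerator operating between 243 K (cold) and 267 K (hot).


dT = 267 - 243 = 24 K
COP_carnot = T_cold / dT = 243 / 24
COP_carnot = 10.125

10.125


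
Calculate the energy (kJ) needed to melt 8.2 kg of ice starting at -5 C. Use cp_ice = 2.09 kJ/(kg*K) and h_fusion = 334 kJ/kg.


Sensible heat = cp * dT = 2.09 * 5 = 10.45 kJ/kg
Total per kg = 10.45 + 334 = 344.45 kJ/kg
Q = m * total = 8.2 * 344.45
Q = 2824.5 kJ

2824.5


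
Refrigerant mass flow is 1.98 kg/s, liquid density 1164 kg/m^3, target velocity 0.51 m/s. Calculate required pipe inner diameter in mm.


A = m_dot / (rho * v) = 1.98 / (1164 * 0.51) = 0.00333535476 m^2
d = sqrt(4*A/pi) * 1000
d = 65.2 mm

65.2


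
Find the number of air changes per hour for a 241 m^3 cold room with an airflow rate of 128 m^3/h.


ACH = flow / volume
ACH = 128 / 241
ACH = 0.531

0.531


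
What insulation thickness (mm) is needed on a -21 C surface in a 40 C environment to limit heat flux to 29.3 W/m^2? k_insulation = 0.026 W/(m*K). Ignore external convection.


dT = 40 - (-21) = 61 K
thickness = k * dT / q_max * 1000
thickness = 0.026 * 61 / 29.3 * 1000
thickness = 54.1 mm

54.1


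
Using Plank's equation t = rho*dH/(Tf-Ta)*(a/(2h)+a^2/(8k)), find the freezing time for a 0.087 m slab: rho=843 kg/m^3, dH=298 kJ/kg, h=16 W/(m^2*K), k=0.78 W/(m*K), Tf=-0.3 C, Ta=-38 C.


dT = -0.3 - (-38) = 37.7 K
term1 = a/(2h) = 0.087/(2*16) = 0.00271875
term2 = a^2/(8k) = 0.087^2/(8*0.78) = 0.001212980769
t = rho*dH*1000/dT * (term1 + term2)
t = 843*298*1000/37.7 * (0.00271875 + 0.001212980769)
t = 26199 s

26199


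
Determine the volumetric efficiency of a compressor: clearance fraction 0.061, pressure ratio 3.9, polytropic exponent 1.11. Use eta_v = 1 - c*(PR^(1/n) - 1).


PR^(1/n) = 3.9^(1/1.11) = 3.40792977
eta_v = 1 - 0.061 * (3.40792977 - 1)
eta_v = 0.8531

0.8531


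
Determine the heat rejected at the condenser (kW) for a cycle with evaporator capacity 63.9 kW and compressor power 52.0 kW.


Q_cond = Q_evap + W
Q_cond = 63.9 + 52.0
Q_cond = 115.9 kW

115.9


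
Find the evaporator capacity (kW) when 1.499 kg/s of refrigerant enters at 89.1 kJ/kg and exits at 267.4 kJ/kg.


dh = 267.4 - 89.1 = 178.3 kJ/kg
Q_evap = m_dot * dh = 1.499 * 178.3
Q_evap = 267.27 kW

267.27


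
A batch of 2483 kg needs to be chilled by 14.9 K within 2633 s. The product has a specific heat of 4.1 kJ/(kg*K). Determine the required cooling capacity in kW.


Q = m * cp * dT / t
Q = 2483 * 4.1 * 14.9 / 2633
Q = 57.61 kW

57.61


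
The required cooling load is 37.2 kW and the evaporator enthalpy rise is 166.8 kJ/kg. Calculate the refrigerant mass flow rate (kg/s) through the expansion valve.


m_dot = Q / dh
m_dot = 37.2 / 166.8
m_dot = 0.223 kg/s

0.223


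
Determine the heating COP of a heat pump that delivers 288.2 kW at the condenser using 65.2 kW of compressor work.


COP_hp = Q_cond / W
COP_hp = 288.2 / 65.2
COP_hp = 4.42

4.42


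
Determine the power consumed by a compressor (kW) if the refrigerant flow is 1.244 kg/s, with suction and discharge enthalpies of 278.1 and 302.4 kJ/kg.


dh = 302.4 - 278.1 = 24.3 kJ/kg
W = m_dot * dh = 1.244 * 24.3 = 30.23 kW

30.23


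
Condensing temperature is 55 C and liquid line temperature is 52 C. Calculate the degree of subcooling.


Subcooling = T_cond - T_liquid
Subcooling = 55 - 52
Subcooling = 3 K

3


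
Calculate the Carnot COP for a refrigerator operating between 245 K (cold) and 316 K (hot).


dT = 316 - 245 = 71 K
COP_carnot = T_cold / dT = 245 / 71
COP_carnot = 3.451

3.451


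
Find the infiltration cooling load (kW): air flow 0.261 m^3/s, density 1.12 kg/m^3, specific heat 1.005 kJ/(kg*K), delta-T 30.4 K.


Q = V_dot * rho * cp * dT
Q = 0.261 * 1.12 * 1.005 * 30.4
Q = 8.931 kW

8.931


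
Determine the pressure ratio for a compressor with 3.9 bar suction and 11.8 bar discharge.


PR = P_high / P_low
PR = 11.8 / 3.9
PR = 3.026

3.026


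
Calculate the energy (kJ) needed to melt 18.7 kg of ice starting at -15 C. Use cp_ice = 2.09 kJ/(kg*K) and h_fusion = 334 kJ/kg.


Sensible heat = cp * dT = 2.09 * 15 = 31.35 kJ/kg
Total per kg = 31.35 + 334 = 365.35 kJ/kg
Q = m * total = 18.7 * 365.35
Q = 6832.0 kJ

6832.0


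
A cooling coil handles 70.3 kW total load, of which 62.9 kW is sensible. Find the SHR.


SHR = Q_sensible / Q_total
SHR = 62.9 / 70.3
SHR = 0.895

0.895


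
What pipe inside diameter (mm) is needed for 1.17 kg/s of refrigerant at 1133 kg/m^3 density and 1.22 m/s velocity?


A = m_dot / (rho * v) = 1.17 / (1133 * 1.22) = 0.0008464398883 m^2
d = sqrt(4*A/pi) * 1000
d = 32.8 mm

32.8


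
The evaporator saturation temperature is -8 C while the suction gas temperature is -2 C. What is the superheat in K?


Superheat = T_suction - T_evap
Superheat = -2 - (-8)
Superheat = 6 K

6


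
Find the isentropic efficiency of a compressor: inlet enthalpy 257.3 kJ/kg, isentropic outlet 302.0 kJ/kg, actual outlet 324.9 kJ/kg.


dh_ideal = 302.0 - 257.3 = 44.7 kJ/kg
dh_actual = 324.9 - 257.3 = 67.6 kJ/kg
eta_s = dh_ideal / dh_actual = 44.7 / 67.6
eta_s = 0.6612

0.6612


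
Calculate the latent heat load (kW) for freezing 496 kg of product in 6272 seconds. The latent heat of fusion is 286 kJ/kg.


Q_lat = m * h_fg / t
Q_lat = 496 * 286 / 6272
Q_lat = 22.62 kW

22.62


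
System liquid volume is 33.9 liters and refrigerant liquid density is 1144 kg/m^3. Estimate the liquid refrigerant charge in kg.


Charge = V * rho / 1000
Charge = 33.9 * 1144 / 1000
Charge = 38.78 kg

38.78


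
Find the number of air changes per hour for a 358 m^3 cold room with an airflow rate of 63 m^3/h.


ACH = flow / volume
ACH = 63 / 358
ACH = 0.176

0.176


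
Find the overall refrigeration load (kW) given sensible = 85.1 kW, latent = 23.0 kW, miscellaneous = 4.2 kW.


Q_total = Q_s + Q_l + Q_misc
Q_total = 85.1 + 23.0 + 4.2
Q_total = 112.3 kW

112.3


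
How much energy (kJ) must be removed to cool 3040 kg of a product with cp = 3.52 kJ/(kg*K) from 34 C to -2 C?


dT = 34 - (-2) = 36 K
Q = m * cp * dT = 3040 * 3.52 * 36
Q = 385229 kJ

385229


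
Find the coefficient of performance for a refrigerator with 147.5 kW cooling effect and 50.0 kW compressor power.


COP = Q_evap / W
COP = 147.5 / 50.0
COP = 2.95

2.95


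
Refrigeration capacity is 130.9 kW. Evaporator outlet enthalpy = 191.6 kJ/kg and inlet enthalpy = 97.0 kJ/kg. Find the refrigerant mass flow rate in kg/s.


dh = 191.6 - 97.0 = 94.6 kJ/kg
m_dot = Q / dh = 130.9 / 94.6 = 1.3837 kg/s

1.3837


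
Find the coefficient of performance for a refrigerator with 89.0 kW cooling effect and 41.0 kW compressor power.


COP = Q_evap / W
COP = 89.0 / 41.0
COP = 2.171

2.171


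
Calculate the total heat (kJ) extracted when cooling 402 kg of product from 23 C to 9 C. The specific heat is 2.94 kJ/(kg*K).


dT = 23 - (9) = 14 K
Q = m * cp * dT = 402 * 2.94 * 14
Q = 16546 kJ

16546


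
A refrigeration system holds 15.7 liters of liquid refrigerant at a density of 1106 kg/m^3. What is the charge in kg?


Charge = V * rho / 1000
Charge = 15.7 * 1106 / 1000
Charge = 17.36 kg

17.36


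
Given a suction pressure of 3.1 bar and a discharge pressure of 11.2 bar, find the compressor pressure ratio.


PR = P_high / P_low
PR = 11.2 / 3.1
PR = 3.613

3.613


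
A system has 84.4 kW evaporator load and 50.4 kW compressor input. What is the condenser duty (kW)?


Q_cond = Q_evap + W
Q_cond = 84.4 + 50.4
Q_cond = 134.8 kW

134.8


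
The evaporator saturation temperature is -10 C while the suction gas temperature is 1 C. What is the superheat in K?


Superheat = T_suction - T_evap
Superheat = 1 - (-10)
Superheat = 11 K

11
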